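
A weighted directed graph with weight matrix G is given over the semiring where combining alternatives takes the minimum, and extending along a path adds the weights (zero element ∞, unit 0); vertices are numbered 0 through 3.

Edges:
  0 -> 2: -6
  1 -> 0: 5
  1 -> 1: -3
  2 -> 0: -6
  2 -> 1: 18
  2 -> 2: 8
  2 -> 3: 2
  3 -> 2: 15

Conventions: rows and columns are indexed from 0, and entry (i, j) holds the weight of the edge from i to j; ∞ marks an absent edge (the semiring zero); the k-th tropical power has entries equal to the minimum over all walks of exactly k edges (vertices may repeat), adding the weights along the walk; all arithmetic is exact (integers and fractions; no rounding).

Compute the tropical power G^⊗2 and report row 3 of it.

G^⊗2:
  [-12, 12, 2, -4]
  [2, -6, -1, ∞]
  [2, 15, -12, 10]
  [9, 33, 23, 17]
Answer: row 3 of G^⊗2 = [9, 33, 23, 17]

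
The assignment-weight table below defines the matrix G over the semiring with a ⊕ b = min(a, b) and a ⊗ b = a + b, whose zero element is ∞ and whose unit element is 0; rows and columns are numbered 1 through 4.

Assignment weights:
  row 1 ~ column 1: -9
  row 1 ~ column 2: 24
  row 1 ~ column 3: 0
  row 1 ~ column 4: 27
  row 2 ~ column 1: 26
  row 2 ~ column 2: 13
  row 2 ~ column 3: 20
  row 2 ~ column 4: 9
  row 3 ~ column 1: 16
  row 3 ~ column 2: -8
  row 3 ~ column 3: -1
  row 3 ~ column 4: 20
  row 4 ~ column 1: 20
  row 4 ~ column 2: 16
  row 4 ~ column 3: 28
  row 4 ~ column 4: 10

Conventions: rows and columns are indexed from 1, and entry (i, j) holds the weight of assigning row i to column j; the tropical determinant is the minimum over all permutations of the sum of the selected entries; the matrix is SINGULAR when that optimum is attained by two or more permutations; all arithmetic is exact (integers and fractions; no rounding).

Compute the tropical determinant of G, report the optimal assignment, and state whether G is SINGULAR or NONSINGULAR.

σ = (1, 2, 3, 4): (-9) + 13 + (-1) + 10 = 13
σ = (1, 2, 4, 3): (-9) + 13 + 20 + 28 = 52
σ = (1, 3, 2, 4): (-9) + 20 + (-8) + 10 = 13
σ = (1, 3, 4, 2): (-9) + 20 + 20 + 16 = 47
σ = (1, 4, 2, 3): (-9) + 9 + (-8) + 28 = 20
σ = (1, 4, 3, 2): (-9) + 9 + (-1) + 16 = 15
σ = (2, 1, 3, 4): 24 + 26 + (-1) + 10 = 59
σ = (2, 1, 4, 3): 24 + 26 + 20 + 28 = 98
σ = (2, 3, 1, 4): 24 + 20 + 16 + 10 = 70
σ = (2, 3, 4, 1): 24 + 20 + 20 + 20 = 84
σ = (2, 4, 1, 3): 24 + 9 + 16 + 28 = 77
σ = (2, 4, 3, 1): 24 + 9 + (-1) + 20 = 52
σ = (3, 1, 2, 4): 0 + 26 + (-8) + 10 = 28
σ = (3, 1, 4, 2): 0 + 26 + 20 + 16 = 62
σ = (3, 2, 1, 4): 0 + 13 + 16 + 10 = 39
σ = (3, 2, 4, 1): 0 + 13 + 20 + 20 = 53
σ = (3, 4, 1, 2): 0 + 9 + 16 + 16 = 41
σ = (3, 4, 2, 1): 0 + 9 + (-8) + 20 = 21
σ = (4, 1, 2, 3): 27 + 26 + (-8) + 28 = 73
σ = (4, 1, 3, 2): 27 + 26 + (-1) + 16 = 68
σ = (4, 2, 1, 3): 27 + 13 + 16 + 28 = 84
σ = (4, 2, 3, 1): 27 + 13 + (-1) + 20 = 59
σ = (4, 3, 1, 2): 27 + 20 + 16 + 16 = 79
σ = (4, 3, 2, 1): 27 + 20 + (-8) + 20 = 59
Optimal value attained by: σ = (1, 2, 3, 4).
Answer: det⊕(G) = 13; verdict: SINGULAR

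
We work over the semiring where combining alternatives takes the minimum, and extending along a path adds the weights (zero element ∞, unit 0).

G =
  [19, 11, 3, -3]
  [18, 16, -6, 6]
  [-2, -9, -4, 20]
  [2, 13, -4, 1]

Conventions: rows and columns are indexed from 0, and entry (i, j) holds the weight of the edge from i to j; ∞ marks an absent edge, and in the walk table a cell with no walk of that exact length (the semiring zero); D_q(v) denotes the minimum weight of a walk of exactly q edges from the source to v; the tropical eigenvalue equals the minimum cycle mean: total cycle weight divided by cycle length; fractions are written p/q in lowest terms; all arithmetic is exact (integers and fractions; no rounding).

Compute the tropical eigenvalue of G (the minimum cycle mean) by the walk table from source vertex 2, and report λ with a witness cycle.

q=0: [∞, ∞, 0, ∞]
q=1: [-2, -9, -4, 20]
q=2: [-6, -13, -15, -5]
q=3: [-17, -24, -19, -9]
q=4: [-21, -28, -30, -20]
Optimal cycle mean attained by: cycle 1->2->1, total (-6) + (-9), length 2.
Answer: λ = -15/2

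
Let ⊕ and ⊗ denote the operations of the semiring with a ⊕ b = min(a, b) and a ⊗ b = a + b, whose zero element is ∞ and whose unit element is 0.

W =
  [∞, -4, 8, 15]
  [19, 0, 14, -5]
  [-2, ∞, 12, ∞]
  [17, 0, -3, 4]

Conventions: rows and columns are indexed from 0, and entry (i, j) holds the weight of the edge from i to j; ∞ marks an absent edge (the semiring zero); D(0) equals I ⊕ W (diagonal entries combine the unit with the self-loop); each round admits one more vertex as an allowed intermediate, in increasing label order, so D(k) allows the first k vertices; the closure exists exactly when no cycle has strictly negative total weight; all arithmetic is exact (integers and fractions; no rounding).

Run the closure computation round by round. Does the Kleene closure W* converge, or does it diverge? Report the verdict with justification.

D(0):
  [0, -4, 8, 15]
  [19, 0, 14, -5]
  [-2, ∞, 0, ∞]
  [17, 0, -3, 0]
D(1):
  [0, -4, 8, 15]
  [19, 0, 14, -5]
  [-2, -6, 0, 13]
  [17, 0, -3, 0]
Detection: at round 2, diagonal entry (3, 3) turns strictly negative.
Key observation: the cycle 3->1->3 has total weight 0 + (-5), which is strictly negative.
Answer: DIVERGES — negative cycle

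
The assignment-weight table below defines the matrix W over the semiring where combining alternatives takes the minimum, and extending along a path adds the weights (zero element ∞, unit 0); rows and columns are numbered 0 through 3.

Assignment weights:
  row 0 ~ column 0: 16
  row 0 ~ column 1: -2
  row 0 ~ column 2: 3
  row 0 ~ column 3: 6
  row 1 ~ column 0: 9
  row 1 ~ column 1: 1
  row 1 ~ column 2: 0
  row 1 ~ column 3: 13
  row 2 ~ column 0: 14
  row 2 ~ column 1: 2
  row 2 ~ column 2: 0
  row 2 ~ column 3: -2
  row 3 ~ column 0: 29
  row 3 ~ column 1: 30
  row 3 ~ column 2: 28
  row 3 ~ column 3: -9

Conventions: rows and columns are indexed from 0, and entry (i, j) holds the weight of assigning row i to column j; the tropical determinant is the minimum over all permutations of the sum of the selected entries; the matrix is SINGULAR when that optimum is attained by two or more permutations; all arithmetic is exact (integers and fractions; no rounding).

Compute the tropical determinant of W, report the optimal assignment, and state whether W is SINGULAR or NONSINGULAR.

σ = (0, 1, 2, 3): 16 + 1 + 0 + (-9) = 8
σ = (0, 1, 3, 2): 16 + 1 + (-2) + 28 = 43
σ = (0, 2, 1, 3): 16 + 0 + 2 + (-9) = 9
σ = (0, 2, 3, 1): 16 + 0 + (-2) + 30 = 44
σ = (0, 3, 1, 2): 16 + 13 + 2 + 28 = 59
σ = (0, 3, 2, 1): 16 + 13 + 0 + 30 = 59
σ = (1, 0, 2, 3): (-2) + 9 + 0 + (-9) = -2
σ = (1, 0, 3, 2): (-2) + 9 + (-2) + 28 = 33
σ = (1, 2, 0, 3): (-2) + 0 + 14 + (-9) = 3
σ = (1, 2, 3, 0): (-2) + 0 + (-2) + 29 = 25
σ = (1, 3, 0, 2): (-2) + 13 + 14 + 28 = 53
σ = (1, 3, 2, 0): (-2) + 13 + 0 + 29 = 40
σ = (2, 0, 1, 3): 3 + 9 + 2 + (-9) = 5
σ = (2, 0, 3, 1): 3 + 9 + (-2) + 30 = 40
σ = (2, 1, 0, 3): 3 + 1 + 14 + (-9) = 9
σ = (2, 1, 3, 0): 3 + 1 + (-2) + 29 = 31
σ = (2, 3, 0, 1): 3 + 13 + 14 + 30 = 60
σ = (2, 3, 1, 0): 3 + 13 + 2 + 29 = 47
σ = (3, 0, 1, 2): 6 + 9 + 2 + 28 = 45
σ = (3, 0, 2, 1): 6 + 9 + 0 + 30 = 45
σ = (3, 1, 0, 2): 6 + 1 + 14 + 28 = 49
σ = (3, 1, 2, 0): 6 + 1 + 0 + 29 = 36
σ = (3, 2, 0, 1): 6 + 0 + 14 + 30 = 50
σ = (3, 2, 1, 0): 6 + 0 + 2 + 29 = 37
Optimal value attained by: σ = (1, 0, 2, 3).
Answer: det⊕(W) = -2; verdict: NONSINGULAR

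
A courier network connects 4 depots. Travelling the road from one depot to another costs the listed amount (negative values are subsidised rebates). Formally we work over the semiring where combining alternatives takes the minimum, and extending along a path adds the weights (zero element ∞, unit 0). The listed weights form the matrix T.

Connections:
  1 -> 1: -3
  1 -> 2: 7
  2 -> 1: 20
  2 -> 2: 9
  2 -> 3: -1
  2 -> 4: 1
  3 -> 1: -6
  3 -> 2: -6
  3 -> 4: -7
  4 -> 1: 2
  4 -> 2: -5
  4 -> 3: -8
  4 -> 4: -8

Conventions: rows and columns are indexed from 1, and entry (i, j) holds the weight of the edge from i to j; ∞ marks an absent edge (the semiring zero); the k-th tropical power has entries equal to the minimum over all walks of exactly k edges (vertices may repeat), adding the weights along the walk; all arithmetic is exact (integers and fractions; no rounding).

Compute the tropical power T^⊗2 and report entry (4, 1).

T^⊗2:
  [-6, 4, 6, 8]
  [-7, -7, -7, -8]
  [-9, -12, -15, -15]
  [-14, -14, -16, -16]
Key observation: the optimum is the walk 4->3->1, with weight (-8) + (-6) = -14.
Optimal value attained by: walk 4->3->1.
Answer: (T^⊗2)[4][1] = -14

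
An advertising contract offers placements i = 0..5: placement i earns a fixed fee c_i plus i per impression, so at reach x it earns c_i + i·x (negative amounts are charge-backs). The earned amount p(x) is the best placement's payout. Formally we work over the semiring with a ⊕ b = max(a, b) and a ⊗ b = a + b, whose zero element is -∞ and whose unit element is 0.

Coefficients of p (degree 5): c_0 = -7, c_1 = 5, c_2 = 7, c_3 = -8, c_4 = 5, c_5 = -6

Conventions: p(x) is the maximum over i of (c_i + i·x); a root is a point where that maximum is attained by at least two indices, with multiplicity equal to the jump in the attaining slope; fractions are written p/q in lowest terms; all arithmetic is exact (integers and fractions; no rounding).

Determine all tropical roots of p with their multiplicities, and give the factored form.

hull edge (i=0, c=-7) to (i=1, c=5): slope 12, span 1
hull edge (i=1, c=5) to (i=2, c=7): slope 2, span 1
hull edge (i=2, c=7) to (i=4, c=5): slope -1, span 2
hull edge (i=4, c=5) to (i=5, c=-6): slope -11, span 1
Factored form: p(x) = -6 ⊗ (x ⊕ (-12)) ⊗ (x ⊕ (-2)) ⊗ (x ⊕ 1) ⊗ (x ⊕ 1) ⊗ (x ⊕ 11)
Answer: roots = -12 (mult 1), -2 (mult 1), 1 (mult 2), 11 (mult 1)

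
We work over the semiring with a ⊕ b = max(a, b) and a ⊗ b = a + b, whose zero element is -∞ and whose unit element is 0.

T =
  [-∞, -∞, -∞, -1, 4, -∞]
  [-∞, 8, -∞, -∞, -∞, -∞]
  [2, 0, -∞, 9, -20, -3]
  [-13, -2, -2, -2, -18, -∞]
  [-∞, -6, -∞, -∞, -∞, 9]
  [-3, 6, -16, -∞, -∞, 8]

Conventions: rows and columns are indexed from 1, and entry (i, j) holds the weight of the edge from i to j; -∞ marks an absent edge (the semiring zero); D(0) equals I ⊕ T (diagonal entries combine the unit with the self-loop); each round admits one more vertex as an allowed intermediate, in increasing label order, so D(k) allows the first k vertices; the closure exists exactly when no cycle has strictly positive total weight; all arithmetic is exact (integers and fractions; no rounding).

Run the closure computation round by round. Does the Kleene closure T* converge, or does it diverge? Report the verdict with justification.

Detection: at round 0, diagonal entry (2, 2) turns strictly positive.
Key observation: the cycle 2->2 has total weight 8, which is strictly positive.
Answer: DIVERGES — positive cycle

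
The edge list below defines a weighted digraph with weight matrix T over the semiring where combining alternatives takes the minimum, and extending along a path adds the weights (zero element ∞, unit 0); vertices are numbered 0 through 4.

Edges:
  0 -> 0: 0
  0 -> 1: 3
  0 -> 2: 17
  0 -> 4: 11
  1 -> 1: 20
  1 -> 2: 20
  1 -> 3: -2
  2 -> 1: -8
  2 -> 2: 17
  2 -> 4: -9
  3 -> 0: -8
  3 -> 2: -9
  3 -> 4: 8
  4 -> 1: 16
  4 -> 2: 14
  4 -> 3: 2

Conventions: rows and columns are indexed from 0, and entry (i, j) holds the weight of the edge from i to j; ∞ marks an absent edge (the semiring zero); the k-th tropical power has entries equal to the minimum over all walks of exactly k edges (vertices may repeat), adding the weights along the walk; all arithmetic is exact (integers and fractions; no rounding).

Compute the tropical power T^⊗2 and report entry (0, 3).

T^⊗2:
  [0, 3, 17, 1, 8]
  [-10, 12, -11, 18, 6]
  [∞, 7, 5, -10, 8]
  [-8, -17, 8, 10, -18]
  [-6, 6, -7, 14, 5]
Key observation: the optimum is the walk 0->1->3, with weight 3 + (-2) = 1.
Optimal value attained by: walk 0->1->3.
Answer: (T^⊗2)[0][3] = 1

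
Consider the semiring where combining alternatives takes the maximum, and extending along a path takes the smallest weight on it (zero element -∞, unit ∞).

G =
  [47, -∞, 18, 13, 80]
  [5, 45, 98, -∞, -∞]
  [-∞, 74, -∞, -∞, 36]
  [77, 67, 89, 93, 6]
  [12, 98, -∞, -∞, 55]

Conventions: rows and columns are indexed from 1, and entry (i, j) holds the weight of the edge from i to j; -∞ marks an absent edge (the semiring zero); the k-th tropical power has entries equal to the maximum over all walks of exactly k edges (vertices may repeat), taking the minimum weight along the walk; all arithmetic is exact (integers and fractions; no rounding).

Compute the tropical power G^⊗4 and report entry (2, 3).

G^⊗2:
  [47, 80, 18, 13, 55]
  [5, 74, 45, 5, 36]
  [12, 45, 74, -∞, 36]
  [77, 74, 89, 93, 77]
  [12, 55, 98, 12, 55]
G^⊗3:
  [47, 55, 80, 13, 55]
  [12, 45, 74, 5, 36]
  [12, 74, 45, 12, 36]
  [77, 77, 89, 93, 77]
  [12, 74, 55, 12, 55]
G^⊗4:
  [47, 74, 55, 13, 55]
  [12, 74, 45, 12, 36]
  [12, 45, 74, 12, 36]
  [77, 77, 89, 93, 77]
  [12, 55, 74, 12, 55]
Key observation: the optimum is the walk 2->2->3->2->3, with weight 45 min 98 min 74 min 98 = 45.
Optimal value attained by: walk 2->2->3->2->3.
Answer: (G^⊗4)[2][3] = 45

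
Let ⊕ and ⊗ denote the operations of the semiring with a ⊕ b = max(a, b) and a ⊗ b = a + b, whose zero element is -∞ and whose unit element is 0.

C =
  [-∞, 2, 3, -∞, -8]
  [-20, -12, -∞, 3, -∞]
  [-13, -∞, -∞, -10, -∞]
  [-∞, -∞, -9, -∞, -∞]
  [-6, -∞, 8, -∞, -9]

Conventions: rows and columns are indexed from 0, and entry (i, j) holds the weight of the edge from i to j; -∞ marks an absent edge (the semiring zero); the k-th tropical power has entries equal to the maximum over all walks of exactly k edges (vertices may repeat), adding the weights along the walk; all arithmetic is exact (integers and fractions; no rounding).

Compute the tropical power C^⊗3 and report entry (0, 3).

C^⊗2:
  [-10, -10, 0, 5, -17]
  [-32, -18, -6, -9, -28]
  [-∞, -11, -10, -∞, -21]
  [-22, -∞, -∞, -19, -∞]
  [-5, -4, -1, -2, -14]
C^⊗3:
  [-13, -8, -4, -7, -18]
  [-19, -30, -18, -15, -37]
  [-23, -23, -13, -8, -30]
  [-∞, -20, -19, -∞, -30]
  [-14, -3, -2, -1, -13]
Key observation: the optimum is the walk 0->1->1->3, with weight 2 + (-12) + 3 = -7.
Optimal value attained by: walk 0->1->1->3.
Answer: (C^⊗3)[0][3] = -7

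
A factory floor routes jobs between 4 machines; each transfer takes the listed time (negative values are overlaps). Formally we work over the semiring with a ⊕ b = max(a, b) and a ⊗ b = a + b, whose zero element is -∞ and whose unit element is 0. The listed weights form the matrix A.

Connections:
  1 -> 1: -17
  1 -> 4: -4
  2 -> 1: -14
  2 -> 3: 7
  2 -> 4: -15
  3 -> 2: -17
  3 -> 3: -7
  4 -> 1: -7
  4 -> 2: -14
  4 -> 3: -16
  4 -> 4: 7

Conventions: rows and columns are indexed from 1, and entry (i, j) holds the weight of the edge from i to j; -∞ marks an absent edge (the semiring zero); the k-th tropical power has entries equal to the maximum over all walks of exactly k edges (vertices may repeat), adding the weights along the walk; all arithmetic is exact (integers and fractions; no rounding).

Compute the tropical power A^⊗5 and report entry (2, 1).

A^⊗2:
  [-11, -18, -20, 3]
  [-22, -10, 0, -8]
  [-31, -24, -10, -32]
  [0, -7, -7, 14]
A^⊗3:
  [-4, -11, -11, 10]
  [-15, -17, -3, -1]
  [-38, -27, -17, -25]
  [7, 0, 0, 21]
A^⊗4:
  [3, -4, -4, 17]
  [-8, -15, -10, 6]
  [-32, -34, -20, -18]
  [14, 7, 7, 28]
A^⊗5:
  [10, 3, 3, 24]
  [-1, -8, -8, 13]
  [-25, -32, -27, -11]
  [21, 14, 14, 35]
Key observation: the optimum is the walk 2->4->4->4->4->1, with weight (-15) + 7 + 7 + 7 + (-7) = -1.
Optimal value attained by: walk 2->4->4->4->4->1.
Answer: (A^⊗5)[2][1] = -1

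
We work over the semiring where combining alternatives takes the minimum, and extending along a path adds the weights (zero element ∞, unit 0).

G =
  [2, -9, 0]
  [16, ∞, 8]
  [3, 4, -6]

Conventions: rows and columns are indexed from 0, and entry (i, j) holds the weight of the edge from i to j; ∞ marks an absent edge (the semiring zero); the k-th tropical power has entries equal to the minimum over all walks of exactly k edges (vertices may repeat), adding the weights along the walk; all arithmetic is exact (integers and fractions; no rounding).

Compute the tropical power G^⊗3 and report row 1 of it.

G^⊗2:
  [3, -7, -6]
  [11, 7, 2]
  [-3, -6, -12]
G^⊗3:
  [-3, -6, -12]
  [5, 2, -4]
  [-9, -12, -18]
Answer: row 1 of G^⊗3 = [5, 2, -4]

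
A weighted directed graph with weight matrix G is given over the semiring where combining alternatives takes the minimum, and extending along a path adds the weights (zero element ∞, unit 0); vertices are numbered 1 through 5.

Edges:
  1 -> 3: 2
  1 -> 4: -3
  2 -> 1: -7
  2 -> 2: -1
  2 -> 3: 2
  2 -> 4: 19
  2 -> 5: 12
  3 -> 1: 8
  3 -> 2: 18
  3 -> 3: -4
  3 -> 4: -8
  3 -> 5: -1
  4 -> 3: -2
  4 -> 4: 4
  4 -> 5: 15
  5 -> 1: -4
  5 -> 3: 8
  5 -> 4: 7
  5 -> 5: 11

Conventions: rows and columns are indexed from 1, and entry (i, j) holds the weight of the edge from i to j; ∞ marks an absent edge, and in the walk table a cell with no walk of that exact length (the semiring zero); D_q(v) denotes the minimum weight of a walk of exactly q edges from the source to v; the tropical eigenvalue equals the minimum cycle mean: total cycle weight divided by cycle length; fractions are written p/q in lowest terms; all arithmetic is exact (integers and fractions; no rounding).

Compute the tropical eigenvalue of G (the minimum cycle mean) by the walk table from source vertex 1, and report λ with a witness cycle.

q=0: [0, ∞, ∞, ∞, ∞]
q=1: [∞, ∞, 2, -3, ∞]
q=2: [10, 20, -5, -6, 1]
q=3: [-3, 13, -9, -13, -6]
q=4: [-10, 9, -15, -17, -10]
q=5: [-14, 3, -19, -23, -16]
Optimal cycle mean attained by: cycle 3->4->3, total (-8) + (-2), length 2.
Answer: λ = -5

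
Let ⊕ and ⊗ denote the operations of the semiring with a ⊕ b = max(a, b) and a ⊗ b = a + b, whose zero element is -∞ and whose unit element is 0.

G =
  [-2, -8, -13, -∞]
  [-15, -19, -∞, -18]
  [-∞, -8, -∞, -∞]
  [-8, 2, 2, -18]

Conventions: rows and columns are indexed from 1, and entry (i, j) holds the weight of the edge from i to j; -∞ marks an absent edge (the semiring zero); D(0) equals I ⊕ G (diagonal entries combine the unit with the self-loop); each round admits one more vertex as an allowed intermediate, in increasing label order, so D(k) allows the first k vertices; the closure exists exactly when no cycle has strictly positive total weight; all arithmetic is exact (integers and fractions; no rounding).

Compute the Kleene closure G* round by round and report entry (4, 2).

D(0):
  [0, -8, -13, -∞]
  [-15, 0, -∞, -18]
  [-∞, -8, 0, -∞]
  [-8, 2, 2, 0]
D(1):
  [0, -8, -13, -∞]
  [-15, 0, -28, -18]
  [-∞, -8, 0, -∞]
  [-8, 2, 2, 0]
D(2):
  [0, -8, -13, -26]
  [-15, 0, -28, -18]
  [-23, -8, 0, -26]
  [-8, 2, 2, 0]
D(3):
  [0, -8, -13, -26]
  [-15, 0, -28, -18]
  [-23, -8, 0, -26]
  [-8, 2, 2, 0]
D(4):
  [0, -8, -13, -26]
  [-15, 0, -16, -18]
  [-23, -8, 0, -26]
  [-8, 2, 2, 0]
Answer: G*[4][2] = 2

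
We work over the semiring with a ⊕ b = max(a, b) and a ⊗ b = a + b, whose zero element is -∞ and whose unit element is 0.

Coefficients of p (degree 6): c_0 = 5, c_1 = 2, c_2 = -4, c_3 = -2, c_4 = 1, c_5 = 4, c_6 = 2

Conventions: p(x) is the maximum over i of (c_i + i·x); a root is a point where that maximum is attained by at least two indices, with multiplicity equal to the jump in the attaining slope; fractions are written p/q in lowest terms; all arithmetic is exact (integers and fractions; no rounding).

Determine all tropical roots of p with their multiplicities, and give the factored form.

hull edge (i=0, c=5) to (i=5, c=4): slope -1/5, span 5
hull edge (i=5, c=4) to (i=6, c=2): slope -2, span 1
Factored form: p(x) = 2 ⊗ (x ⊕ 1/5) ⊗ (x ⊕ 1/5) ⊗ (x ⊕ 1/5) ⊗ (x ⊕ 1/5) ⊗ (x ⊕ 1/5) ⊗ (x ⊕ 2)
Answer: roots = 1/5 (mult 5), 2 (mult 1)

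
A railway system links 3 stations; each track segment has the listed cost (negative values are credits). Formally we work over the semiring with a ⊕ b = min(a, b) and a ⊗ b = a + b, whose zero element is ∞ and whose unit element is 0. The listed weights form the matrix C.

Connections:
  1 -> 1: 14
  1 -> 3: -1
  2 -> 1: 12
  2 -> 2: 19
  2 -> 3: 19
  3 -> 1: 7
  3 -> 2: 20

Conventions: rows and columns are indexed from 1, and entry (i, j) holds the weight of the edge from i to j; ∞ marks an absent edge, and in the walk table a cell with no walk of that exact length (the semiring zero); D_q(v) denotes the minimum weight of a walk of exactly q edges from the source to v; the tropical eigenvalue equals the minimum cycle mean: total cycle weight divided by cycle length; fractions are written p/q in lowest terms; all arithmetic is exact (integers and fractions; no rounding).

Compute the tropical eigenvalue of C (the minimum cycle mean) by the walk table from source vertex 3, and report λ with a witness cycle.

q=0: [∞, ∞, 0]
q=1: [7, 20, ∞]
q=2: [21, 39, 6]
q=3: [13, 26, 20]
Optimal cycle mean attained by: cycle 1->3->1, total (-1) + 7, length 2.
Answer: λ = 3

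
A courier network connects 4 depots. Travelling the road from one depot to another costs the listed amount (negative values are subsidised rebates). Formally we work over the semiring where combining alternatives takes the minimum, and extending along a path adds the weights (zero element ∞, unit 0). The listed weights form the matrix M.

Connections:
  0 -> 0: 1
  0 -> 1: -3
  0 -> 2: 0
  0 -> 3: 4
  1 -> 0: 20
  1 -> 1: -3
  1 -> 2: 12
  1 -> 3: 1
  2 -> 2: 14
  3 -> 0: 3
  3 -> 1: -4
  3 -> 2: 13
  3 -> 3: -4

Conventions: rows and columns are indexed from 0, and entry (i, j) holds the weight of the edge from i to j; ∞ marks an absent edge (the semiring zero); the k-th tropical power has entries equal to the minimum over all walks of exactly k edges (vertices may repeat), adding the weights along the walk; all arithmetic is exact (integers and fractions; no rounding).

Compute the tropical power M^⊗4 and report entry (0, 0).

M^⊗2:
  [2, -6, 1, -2]
  [4, -6, 9, -3]
  [∞, ∞, 28, ∞]
  [-1, -8, 3, -8]
M^⊗3:
  [1, -9, 2, -6]
  [0, -9, 4, -7]
  [∞, ∞, 42, ∞]
  [-5, -12, -1, -12]
M^⊗4:
  [-3, -12, 1, -10]
  [-4, -12, 0, -11]
  [∞, ∞, 56, ∞]
  [-9, -16, -5, -16]
Key observation: the optimum is the walk 0->1->3->3->0, with weight (-3) + 1 + (-4) + 3 = -3.
Optimal value attained by: walk 0->1->3->3->0.
Answer: (M^⊗4)[0][0] = -3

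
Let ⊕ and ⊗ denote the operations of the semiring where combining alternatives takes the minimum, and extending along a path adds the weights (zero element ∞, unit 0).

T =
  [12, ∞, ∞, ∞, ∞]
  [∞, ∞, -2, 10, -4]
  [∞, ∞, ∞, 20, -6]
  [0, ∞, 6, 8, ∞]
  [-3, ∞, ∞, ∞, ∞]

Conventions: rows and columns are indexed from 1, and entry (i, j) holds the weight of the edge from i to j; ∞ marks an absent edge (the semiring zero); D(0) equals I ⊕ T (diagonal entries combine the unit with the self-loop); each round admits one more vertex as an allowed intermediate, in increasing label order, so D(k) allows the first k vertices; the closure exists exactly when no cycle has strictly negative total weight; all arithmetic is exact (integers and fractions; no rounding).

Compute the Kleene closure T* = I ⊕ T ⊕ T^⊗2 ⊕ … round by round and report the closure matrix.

D(0):
  [0, ∞, ∞, ∞, ∞]
  [∞, 0, -2, 10, -4]
  [∞, ∞, 0, 20, -6]
  [0, ∞, 6, 0, ∞]
  [-3, ∞, ∞, ∞, 0]
D(1):
  [0, ∞, ∞, ∞, ∞]
  [∞, 0, -2, 10, -4]
  [∞, ∞, 0, 20, -6]
  [0, ∞, 6, 0, ∞]
  [-3, ∞, ∞, ∞, 0]
D(2):
  [0, ∞, ∞, ∞, ∞]
  [∞, 0, -2, 10, -4]
  [∞, ∞, 0, 20, -6]
  [0, ∞, 6, 0, ∞]
  [-3, ∞, ∞, ∞, 0]
D(3):
  [0, ∞, ∞, ∞, ∞]
  [∞, 0, -2, 10, -8]
  [∞, ∞, 0, 20, -6]
  [0, ∞, 6, 0, 0]
  [-3, ∞, ∞, ∞, 0]
D(4):
  [0, ∞, ∞, ∞, ∞]
  [10, 0, -2, 10, -8]
  [20, ∞, 0, 20, -6]
  [0, ∞, 6, 0, 0]
  [-3, ∞, ∞, ∞, 0]
D(5):
  [0, ∞, ∞, ∞, ∞]
  [-11, 0, -2, 10, -8]
  [-9, ∞, 0, 20, -6]
  [-3, ∞, 6, 0, 0]
  [-3, ∞, ∞, ∞, 0]
Answer: T* = [[0, ∞, ∞, ∞, ∞], [-11, 0, -2, 10, -8], [-9, ∞, 0, 20, -6], [-3, ∞, 6, 0, 0], [-3, ∞, ∞, ∞, 0]]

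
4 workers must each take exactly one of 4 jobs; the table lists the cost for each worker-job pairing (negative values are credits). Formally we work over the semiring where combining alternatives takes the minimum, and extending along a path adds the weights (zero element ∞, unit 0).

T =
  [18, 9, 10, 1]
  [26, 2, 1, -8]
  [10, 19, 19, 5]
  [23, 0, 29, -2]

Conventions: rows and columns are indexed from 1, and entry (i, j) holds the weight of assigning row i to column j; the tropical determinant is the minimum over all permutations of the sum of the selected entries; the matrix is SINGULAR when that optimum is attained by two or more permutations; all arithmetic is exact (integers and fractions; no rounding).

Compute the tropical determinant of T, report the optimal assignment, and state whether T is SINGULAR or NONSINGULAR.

σ = (1, 2, 3, 4): 18 + 2 + 19 + (-2) = 37
σ = (1, 2, 4, 3): 18 + 2 + 5 + 29 = 54
σ = (1, 3, 2, 4): 18 + 1 + 19 + (-2) = 36
σ = (1, 3, 4, 2): 18 + 1 + 5 + 0 = 24
σ = (1, 4, 2, 3): 18 + (-8) + 19 + 29 = 58
σ = (1, 4, 3, 2): 18 + (-8) + 19 + 0 = 29
σ = (2, 1, 3, 4): 9 + 26 + 19 + (-2) = 52
σ = (2, 1, 4, 3): 9 + 26 + 5 + 29 = 69
σ = (2, 3, 1, 4): 9 + 1 + 10 + (-2) = 18
σ = (2, 3, 4, 1): 9 + 1 + 5 + 23 = 38
σ = (2, 4, 1, 3): 9 + (-8) + 10 + 29 = 40
σ = (2, 4, 3, 1): 9 + (-8) + 19 + 23 = 43
σ = (3, 1, 2, 4): 10 + 26 + 19 + (-2) = 53
σ = (3, 1, 4, 2): 10 + 26 + 5 + 0 = 41
σ = (3, 2, 1, 4): 10 + 2 + 10 + (-2) = 20
σ = (3, 2, 4, 1): 10 + 2 + 5 + 23 = 40
σ = (3, 4, 1, 2): 10 + (-8) + 10 + 0 = 12
σ = (3, 4, 2, 1): 10 + (-8) + 19 + 23 = 44
σ = (4, 1, 2, 3): 1 + 26 + 19 + 29 = 75
σ = (4, 1, 3, 2): 1 + 26 + 19 + 0 = 46
σ = (4, 2, 1, 3): 1 + 2 + 10 + 29 = 42
σ = (4, 2, 3, 1): 1 + 2 + 19 + 23 = 45
σ = (4, 3, 1, 2): 1 + 1 + 10 + 0 = 12
σ = (4, 3, 2, 1): 1 + 1 + 19 + 23 = 44
Optimal value attained by: σ = (3, 4, 1, 2).
Answer: det⊕(T) = 12; verdict: SINGULAR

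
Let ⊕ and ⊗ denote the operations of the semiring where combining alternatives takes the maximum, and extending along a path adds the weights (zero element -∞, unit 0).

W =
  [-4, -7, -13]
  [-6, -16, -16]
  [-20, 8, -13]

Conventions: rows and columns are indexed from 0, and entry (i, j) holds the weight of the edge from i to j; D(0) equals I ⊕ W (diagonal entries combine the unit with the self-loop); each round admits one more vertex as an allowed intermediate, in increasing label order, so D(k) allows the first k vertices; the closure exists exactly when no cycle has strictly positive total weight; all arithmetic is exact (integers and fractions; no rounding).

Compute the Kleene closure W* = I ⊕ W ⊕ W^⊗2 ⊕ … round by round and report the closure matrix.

D(0):
  [0, -7, -13]
  [-6, 0, -16]
  [-20, 8, 0]
D(1):
  [0, -7, -13]
  [-6, 0, -16]
  [-20, 8, 0]
D(2):
  [0, -7, -13]
  [-6, 0, -16]
  [2, 8, 0]
D(3):
  [0, -5, -13]
  [-6, 0, -16]
  [2, 8, 0]
Answer: W* = [[0, -5, -13], [-6, 0, -16], [2, 8, 0]]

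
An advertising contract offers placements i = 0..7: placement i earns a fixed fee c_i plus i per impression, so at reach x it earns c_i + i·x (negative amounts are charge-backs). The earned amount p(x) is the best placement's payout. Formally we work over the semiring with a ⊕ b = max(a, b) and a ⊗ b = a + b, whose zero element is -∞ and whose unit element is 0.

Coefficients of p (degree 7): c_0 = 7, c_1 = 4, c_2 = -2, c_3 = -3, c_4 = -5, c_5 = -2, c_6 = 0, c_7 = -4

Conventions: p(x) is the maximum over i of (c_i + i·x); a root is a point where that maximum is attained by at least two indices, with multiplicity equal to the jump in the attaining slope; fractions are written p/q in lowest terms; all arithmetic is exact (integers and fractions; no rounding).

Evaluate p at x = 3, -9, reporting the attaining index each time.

p(3) = max(7+0·3=7, 4+1·3=7, -2+2·3=4, -3+3·3=6, -5+4·3=7, -2+5·3=13, 0+6·3=18, -4+7·3=17) = 18 (attained by i=6)
p(-9) = max(7+0·(-9)=7, 4+1·(-9)=-5, -2+2·(-9)=-20, -3+3·(-9)=-30, -5+4·(-9)=-41, -2+5·(-9)=-47, 0+6·(-9)=-54, -4+7·(-9)=-67) = 7 (attained by i=0)
Answer: p(3) = 18; p(-9) = 7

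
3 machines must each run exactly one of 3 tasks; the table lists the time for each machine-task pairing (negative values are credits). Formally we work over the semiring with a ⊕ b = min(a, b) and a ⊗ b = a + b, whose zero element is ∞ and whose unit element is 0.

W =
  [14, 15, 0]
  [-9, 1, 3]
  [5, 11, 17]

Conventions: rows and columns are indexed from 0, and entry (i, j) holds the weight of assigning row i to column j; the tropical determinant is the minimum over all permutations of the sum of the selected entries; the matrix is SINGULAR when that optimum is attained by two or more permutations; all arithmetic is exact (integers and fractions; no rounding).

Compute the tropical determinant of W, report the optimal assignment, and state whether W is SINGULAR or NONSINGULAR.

σ = (0, 1, 2): 14 + 1 + 17 = 32
σ = (0, 2, 1): 14 + 3 + 11 = 28
σ = (1, 0, 2): 15 + (-9) + 17 = 23
σ = (1, 2, 0): 15 + 3 + 5 = 23
σ = (2, 0, 1): 0 + (-9) + 11 = 2
σ = (2, 1, 0): 0 + 1 + 5 = 6
Optimal value attained by: σ = (2, 0, 1).
Answer: det⊕(W) = 2; verdict: NONSINGULAR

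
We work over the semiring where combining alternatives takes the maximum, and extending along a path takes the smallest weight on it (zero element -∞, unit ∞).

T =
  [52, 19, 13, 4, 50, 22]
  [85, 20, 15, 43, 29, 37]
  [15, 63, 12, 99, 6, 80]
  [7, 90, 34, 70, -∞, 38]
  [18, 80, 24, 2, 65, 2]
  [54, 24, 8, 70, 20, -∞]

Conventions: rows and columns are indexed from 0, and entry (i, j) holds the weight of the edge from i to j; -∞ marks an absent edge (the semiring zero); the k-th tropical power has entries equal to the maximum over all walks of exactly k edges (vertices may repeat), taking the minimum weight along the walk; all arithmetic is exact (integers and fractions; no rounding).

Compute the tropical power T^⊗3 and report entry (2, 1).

T^⊗2:
  [52, 50, 24, 22, 50, 22]
  [52, 43, 34, 43, 50, 38]
  [63, 90, 34, 70, 29, 38]
  [85, 70, 34, 70, 29, 38]
  [80, 65, 24, 43, 65, 37]
  [52, 70, 34, 70, 50, 38]
T^⊗3:
  [52, 50, 24, 43, 50, 37]
  [52, 50, 34, 43, 50, 38]
  [85, 70, 34, 70, 50, 38]
  [70, 70, 34, 70, 50, 38]
  [65, 65, 34, 43, 65, 38]
  [70, 70, 34, 70, 50, 38]
Key observation: the optimum is the walk 2->3->3->1, with weight 99 min 70 min 90 = 70.
Optimal value attained by: walk 2->3->3->1.
Answer: (T^⊗3)[2][1] = 70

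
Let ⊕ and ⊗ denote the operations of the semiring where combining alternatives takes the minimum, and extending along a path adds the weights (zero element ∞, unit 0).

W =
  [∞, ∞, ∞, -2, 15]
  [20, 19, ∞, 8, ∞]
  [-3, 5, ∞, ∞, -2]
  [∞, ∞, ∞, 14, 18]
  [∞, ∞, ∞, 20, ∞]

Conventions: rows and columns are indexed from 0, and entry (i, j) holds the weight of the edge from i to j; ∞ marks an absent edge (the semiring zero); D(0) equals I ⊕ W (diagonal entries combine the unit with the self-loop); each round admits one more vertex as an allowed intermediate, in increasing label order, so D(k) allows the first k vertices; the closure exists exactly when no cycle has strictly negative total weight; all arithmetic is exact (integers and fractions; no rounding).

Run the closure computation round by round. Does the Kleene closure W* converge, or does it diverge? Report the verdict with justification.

D(0):
  [0, ∞, ∞, -2, 15]
  [20, 0, ∞, 8, ∞]
  [-3, 5, 0, ∞, -2]
  [∞, ∞, ∞, 0, 18]
  [∞, ∞, ∞, 20, 0]
D(1):
  [0, ∞, ∞, -2, 15]
  [20, 0, ∞, 8, 35]
  [-3, 5, 0, -5, -2]
  [∞, ∞, ∞, 0, 18]
  [∞, ∞, ∞, 20, 0]
D(2):
  [0, ∞, ∞, -2, 15]
  [20, 0, ∞, 8, 35]
  [-3, 5, 0, -5, -2]
  [∞, ∞, ∞, 0, 18]
  [∞, ∞, ∞, 20, 0]
D(3):
  [0, ∞, ∞, -2, 15]
  [20, 0, ∞, 8, 35]
  [-3, 5, 0, -5, -2]
  [∞, ∞, ∞, 0, 18]
  [∞, ∞, ∞, 20, 0]
D(4):
  [0, ∞, ∞, -2, 15]
  [20, 0, ∞, 8, 26]
  [-3, 5, 0, -5, -2]
  [∞, ∞, ∞, 0, 18]
  [∞, ∞, ∞, 20, 0]
D(5):
  [0, ∞, ∞, -2, 15]
  [20, 0, ∞, 8, 26]
  [-3, 5, 0, -5, -2]
  [∞, ∞, ∞, 0, 18]
  [∞, ∞, ∞, 20, 0]
Key observation: every diagonal entry stays at the unit through all rounds, so no improving cycle exists.
Answer: CONVERGES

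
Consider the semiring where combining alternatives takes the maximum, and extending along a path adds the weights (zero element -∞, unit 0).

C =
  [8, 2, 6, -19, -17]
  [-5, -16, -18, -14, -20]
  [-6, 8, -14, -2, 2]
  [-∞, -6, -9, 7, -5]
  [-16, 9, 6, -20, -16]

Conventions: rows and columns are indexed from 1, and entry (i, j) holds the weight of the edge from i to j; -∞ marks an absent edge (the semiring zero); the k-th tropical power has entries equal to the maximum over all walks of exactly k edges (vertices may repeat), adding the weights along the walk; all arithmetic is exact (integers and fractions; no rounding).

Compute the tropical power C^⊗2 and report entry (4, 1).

C^⊗2:
  [16, 14, 14, 4, 8]
  [3, -3, 1, -7, -16]
  [3, 11, 8, 5, -7]
  [-11, 4, 1, 14, 2]
  [4, 14, -8, 4, 8]
Key observation: the optimum is the walk 4->2->1, with weight (-6) + (-5) = -11.
Optimal value attained by: walk 4->2->1.
Answer: (C^⊗2)[4][1] = -11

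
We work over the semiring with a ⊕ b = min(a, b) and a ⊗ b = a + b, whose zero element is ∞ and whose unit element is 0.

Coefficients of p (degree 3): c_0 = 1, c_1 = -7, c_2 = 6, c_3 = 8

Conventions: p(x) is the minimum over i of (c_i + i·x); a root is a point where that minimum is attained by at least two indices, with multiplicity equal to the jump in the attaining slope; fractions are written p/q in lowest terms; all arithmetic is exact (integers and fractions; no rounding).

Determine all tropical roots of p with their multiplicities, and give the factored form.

hull edge (i=0, c=1) to (i=1, c=-7): slope -8, span 1
hull edge (i=1, c=-7) to (i=3, c=8): slope 15/2, span 2
Factored form: p(x) = 8 ⊗ (x ⊕ (-15/2)) ⊗ (x ⊕ (-15/2)) ⊗ (x ⊕ 8)
Answer: roots = -15/2 (mult 2), 8 (mult 1)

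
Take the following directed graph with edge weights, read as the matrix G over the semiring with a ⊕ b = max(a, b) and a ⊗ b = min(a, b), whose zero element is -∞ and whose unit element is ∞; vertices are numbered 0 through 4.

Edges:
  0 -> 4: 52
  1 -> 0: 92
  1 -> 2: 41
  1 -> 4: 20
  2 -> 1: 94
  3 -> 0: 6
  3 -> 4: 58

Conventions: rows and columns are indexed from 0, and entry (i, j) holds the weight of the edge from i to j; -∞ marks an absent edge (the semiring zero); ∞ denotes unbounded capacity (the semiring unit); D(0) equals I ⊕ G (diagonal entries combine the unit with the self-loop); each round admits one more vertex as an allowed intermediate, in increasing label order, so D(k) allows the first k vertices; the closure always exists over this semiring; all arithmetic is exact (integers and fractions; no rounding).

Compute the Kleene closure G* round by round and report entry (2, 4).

D(0):
  [∞, -∞, -∞, -∞, 52]
  [92, ∞, 41, -∞, 20]
  [-∞, 94, ∞, -∞, -∞]
  [6, -∞, -∞, ∞, 58]
  [-∞, -∞, -∞, -∞, ∞]
D(1):
  [∞, -∞, -∞, -∞, 52]
  [92, ∞, 41, -∞, 52]
  [-∞, 94, ∞, -∞, -∞]
  [6, -∞, -∞, ∞, 58]
  [-∞, -∞, -∞, -∞, ∞]
D(2):
  [∞, -∞, -∞, -∞, 52]
  [92, ∞, 41, -∞, 52]
  [92, 94, ∞, -∞, 52]
  [6, -∞, -∞, ∞, 58]
  [-∞, -∞, -∞, -∞, ∞]
D(3):
  [∞, -∞, -∞, -∞, 52]
  [92, ∞, 41, -∞, 52]
  [92, 94, ∞, -∞, 52]
  [6, -∞, -∞, ∞, 58]
  [-∞, -∞, -∞, -∞, ∞]
D(4):
  [∞, -∞, -∞, -∞, 52]
  [92, ∞, 41, -∞, 52]
  [92, 94, ∞, -∞, 52]
  [6, -∞, -∞, ∞, 58]
  [-∞, -∞, -∞, -∞, ∞]
D(5):
  [∞, -∞, -∞, -∞, 52]
  [92, ∞, 41, -∞, 52]
  [92, 94, ∞, -∞, 52]
  [6, -∞, -∞, ∞, 58]
  [-∞, -∞, -∞, -∞, ∞]
Answer: G*[2][4] = 52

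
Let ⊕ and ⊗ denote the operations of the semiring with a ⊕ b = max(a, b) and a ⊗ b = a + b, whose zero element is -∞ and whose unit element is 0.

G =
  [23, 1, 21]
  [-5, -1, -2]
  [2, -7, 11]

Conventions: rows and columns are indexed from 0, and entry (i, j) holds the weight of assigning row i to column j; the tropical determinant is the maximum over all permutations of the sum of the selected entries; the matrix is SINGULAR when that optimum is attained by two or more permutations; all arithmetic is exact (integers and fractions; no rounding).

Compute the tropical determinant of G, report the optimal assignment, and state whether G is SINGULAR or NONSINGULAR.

σ = (0, 1, 2): 23 + (-1) + 11 = 33
σ = (0, 2, 1): 23 + (-2) + (-7) = 14
σ = (1, 0, 2): 1 + (-5) + 11 = 7
σ = (1, 2, 0): 1 + (-2) + 2 = 1
σ = (2, 0, 1): 21 + (-5) + (-7) = 9
σ = (2, 1, 0): 21 + (-1) + 2 = 22
Optimal value attained by: σ = (0, 1, 2).
Answer: det⊕(G) = 33; verdict: NONSINGULAR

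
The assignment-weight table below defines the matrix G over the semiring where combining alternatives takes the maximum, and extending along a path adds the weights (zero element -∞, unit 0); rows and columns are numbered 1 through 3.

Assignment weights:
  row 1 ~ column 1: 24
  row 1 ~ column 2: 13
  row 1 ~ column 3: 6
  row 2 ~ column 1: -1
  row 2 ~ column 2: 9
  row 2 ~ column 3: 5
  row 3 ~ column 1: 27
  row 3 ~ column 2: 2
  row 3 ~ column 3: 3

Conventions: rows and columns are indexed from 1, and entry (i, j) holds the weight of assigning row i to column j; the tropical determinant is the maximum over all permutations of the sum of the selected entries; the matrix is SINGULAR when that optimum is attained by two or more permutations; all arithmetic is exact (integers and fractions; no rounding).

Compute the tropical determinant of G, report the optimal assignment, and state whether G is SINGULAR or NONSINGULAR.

σ = (1, 2, 3): 24 + 9 + 3 = 36
σ = (1, 3, 2): 24 + 5 + 2 = 31
σ = (2, 1, 3): 13 + (-1) + 3 = 15
σ = (2, 3, 1): 13 + 5 + 27 = 45
σ = (3, 1, 2): 6 + (-1) + 2 = 7
σ = (3, 2, 1): 6 + 9 + 27 = 42
Optimal value attained by: σ = (2, 3, 1).
Answer: det⊕(G) = 45; verdict: NONSINGULAR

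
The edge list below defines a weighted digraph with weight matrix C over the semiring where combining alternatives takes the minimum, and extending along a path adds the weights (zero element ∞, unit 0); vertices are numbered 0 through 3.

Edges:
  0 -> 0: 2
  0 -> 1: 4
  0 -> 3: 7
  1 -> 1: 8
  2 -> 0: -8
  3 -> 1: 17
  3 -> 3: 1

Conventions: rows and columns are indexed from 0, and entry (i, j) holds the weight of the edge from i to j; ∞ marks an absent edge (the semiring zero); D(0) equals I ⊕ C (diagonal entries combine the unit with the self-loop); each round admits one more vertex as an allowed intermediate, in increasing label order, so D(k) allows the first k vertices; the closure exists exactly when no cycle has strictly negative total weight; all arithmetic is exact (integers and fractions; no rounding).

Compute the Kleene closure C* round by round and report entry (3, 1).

D(0):
  [0, 4, ∞, 7]
  [∞, 0, ∞, ∞]
  [-8, ∞, 0, ∞]
  [∞, 17, ∞, 0]
D(1):
  [0, 4, ∞, 7]
  [∞, 0, ∞, ∞]
  [-8, -4, 0, -1]
  [∞, 17, ∞, 0]
D(2):
  [0, 4, ∞, 7]
  [∞, 0, ∞, ∞]
  [-8, -4, 0, -1]
  [∞, 17, ∞, 0]
D(3):
  [0, 4, ∞, 7]
  [∞, 0, ∞, ∞]
  [-8, -4, 0, -1]
  [∞, 17, ∞, 0]
D(4):
  [0, 4, ∞, 7]
  [∞, 0, ∞, ∞]
  [-8, -4, 0, -1]
  [∞, 17, ∞, 0]
Answer: C*[3][1] = 17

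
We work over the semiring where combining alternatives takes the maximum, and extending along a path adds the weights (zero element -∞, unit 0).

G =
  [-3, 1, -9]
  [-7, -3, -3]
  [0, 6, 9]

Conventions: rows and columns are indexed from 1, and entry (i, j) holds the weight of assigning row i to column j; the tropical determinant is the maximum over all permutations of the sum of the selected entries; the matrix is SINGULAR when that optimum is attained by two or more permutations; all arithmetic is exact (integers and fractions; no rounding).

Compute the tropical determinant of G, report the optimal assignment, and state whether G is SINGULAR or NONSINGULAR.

σ = (1, 2, 3): (-3) + (-3) + 9 = 3
σ = (1, 3, 2): (-3) + (-3) + 6 = 0
σ = (2, 1, 3): 1 + (-7) + 9 = 3
σ = (2, 3, 1): 1 + (-3) + 0 = -2
σ = (3, 1, 2): (-9) + (-7) + 6 = -10
σ = (3, 2, 1): (-9) + (-3) + 0 = -12
Optimal value attained by: σ = (1, 2, 3).
Answer: det⊕(G) = 3; verdict: SINGULAR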